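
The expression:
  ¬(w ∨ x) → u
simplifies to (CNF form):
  u ∨ w ∨ x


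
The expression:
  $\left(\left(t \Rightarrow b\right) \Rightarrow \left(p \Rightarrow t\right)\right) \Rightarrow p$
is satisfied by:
  {p: True}


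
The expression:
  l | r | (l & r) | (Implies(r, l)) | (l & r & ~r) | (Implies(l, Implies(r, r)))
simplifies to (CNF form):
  True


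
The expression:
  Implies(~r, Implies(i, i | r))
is always true.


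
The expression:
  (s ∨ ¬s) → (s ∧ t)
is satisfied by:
  {t: True, s: True}


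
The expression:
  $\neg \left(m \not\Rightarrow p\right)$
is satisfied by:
  {p: True, m: False}
  {m: False, p: False}
  {m: True, p: True}


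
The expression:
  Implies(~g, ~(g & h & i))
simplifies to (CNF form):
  True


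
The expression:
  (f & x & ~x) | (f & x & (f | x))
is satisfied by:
  {x: True, f: True}


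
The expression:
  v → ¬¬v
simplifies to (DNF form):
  True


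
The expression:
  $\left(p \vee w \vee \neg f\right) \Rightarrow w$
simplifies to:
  $w \vee \left(f \wedge \neg p\right)$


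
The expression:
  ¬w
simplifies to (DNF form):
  ¬w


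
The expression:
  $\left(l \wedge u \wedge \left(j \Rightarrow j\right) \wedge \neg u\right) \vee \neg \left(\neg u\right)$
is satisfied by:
  {u: True}


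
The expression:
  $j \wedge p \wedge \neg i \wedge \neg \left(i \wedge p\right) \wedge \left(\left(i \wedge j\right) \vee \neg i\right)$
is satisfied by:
  {p: True, j: True, i: False}


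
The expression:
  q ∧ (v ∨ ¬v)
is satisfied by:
  {q: True}


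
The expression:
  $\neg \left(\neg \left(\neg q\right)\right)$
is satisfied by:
  {q: False}


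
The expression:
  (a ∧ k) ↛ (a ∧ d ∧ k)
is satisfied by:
  {a: True, k: True, d: False}


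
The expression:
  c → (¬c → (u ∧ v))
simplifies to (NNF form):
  True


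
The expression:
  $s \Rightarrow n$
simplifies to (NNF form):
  $n \vee \neg s$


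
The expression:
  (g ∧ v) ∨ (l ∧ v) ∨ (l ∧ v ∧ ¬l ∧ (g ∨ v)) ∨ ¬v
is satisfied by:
  {l: True, g: True, v: False}
  {l: True, g: False, v: False}
  {g: True, l: False, v: False}
  {l: False, g: False, v: False}
  {l: True, v: True, g: True}
  {l: True, v: True, g: False}
  {v: True, g: True, l: False}


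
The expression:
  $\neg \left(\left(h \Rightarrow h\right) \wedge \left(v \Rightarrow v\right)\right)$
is never true.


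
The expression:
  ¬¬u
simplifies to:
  u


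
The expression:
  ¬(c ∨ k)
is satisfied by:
  {k: False, c: False}


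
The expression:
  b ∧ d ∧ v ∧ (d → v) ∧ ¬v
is never true.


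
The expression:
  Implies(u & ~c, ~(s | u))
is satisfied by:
  {c: True, u: False}
  {u: False, c: False}
  {u: True, c: True}


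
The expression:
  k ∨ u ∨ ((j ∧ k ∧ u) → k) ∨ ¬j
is always true.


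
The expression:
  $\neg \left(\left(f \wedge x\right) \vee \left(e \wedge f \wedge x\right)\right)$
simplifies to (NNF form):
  $\neg f \vee \neg x$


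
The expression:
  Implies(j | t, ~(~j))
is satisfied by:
  {j: True, t: False}
  {t: False, j: False}
  {t: True, j: True}


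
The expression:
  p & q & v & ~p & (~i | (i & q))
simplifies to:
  False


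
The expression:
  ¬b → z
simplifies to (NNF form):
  b ∨ z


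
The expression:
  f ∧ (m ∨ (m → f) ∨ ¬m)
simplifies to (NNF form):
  f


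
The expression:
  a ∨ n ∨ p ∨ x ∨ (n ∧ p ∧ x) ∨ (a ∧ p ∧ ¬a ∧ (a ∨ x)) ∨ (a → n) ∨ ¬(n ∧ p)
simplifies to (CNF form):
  True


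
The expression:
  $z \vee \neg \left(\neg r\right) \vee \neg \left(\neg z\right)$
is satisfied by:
  {r: True, z: True}
  {r: True, z: False}
  {z: True, r: False}


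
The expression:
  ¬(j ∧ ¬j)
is always true.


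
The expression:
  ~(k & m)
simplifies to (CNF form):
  ~k | ~m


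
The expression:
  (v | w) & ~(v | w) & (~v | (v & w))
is never true.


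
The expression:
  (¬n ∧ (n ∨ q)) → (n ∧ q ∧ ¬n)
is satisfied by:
  {n: True, q: False}
  {q: False, n: False}
  {q: True, n: True}


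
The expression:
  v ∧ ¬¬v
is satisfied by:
  {v: True}


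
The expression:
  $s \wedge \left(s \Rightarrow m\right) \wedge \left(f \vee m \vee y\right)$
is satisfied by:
  {m: True, s: True}


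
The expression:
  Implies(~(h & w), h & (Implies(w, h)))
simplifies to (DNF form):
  h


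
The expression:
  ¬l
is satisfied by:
  {l: False}


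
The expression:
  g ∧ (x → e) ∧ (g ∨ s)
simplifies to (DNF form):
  (e ∧ g) ∨ (g ∧ ¬x)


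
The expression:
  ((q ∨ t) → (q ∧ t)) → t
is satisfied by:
  {t: True, q: True}
  {t: True, q: False}
  {q: True, t: False}


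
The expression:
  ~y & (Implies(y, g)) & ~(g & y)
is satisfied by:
  {y: False}


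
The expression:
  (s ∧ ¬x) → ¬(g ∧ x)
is always true.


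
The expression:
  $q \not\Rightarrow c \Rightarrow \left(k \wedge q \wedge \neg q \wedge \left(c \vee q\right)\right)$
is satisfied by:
  {c: True, q: False}
  {q: False, c: False}
  {q: True, c: True}


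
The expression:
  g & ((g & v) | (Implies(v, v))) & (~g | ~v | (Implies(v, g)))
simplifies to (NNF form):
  g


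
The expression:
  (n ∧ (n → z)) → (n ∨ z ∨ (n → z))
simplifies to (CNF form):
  True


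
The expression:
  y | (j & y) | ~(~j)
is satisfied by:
  {y: True, j: True}
  {y: True, j: False}
  {j: True, y: False}


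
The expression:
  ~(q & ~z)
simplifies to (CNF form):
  z | ~q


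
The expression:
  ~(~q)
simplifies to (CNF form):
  q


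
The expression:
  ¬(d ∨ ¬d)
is never true.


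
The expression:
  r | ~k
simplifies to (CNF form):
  r | ~k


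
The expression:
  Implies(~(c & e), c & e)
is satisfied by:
  {c: True, e: True}


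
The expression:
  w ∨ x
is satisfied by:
  {x: True, w: True}
  {x: True, w: False}
  {w: True, x: False}


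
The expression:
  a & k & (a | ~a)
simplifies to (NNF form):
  a & k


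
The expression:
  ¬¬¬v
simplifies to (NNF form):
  ¬v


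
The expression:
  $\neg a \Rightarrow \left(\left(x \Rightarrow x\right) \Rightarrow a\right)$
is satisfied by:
  {a: True}


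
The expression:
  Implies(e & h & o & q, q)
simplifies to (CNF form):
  True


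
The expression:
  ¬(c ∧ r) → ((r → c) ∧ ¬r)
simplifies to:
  c ∨ ¬r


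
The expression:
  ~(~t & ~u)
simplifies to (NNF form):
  t | u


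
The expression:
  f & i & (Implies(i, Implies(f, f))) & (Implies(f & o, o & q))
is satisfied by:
  {i: True, q: True, f: True, o: False}
  {i: True, f: True, o: False, q: False}
  {i: True, q: True, o: True, f: True}


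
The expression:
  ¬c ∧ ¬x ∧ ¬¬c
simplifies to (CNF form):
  False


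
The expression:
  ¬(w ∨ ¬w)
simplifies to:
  False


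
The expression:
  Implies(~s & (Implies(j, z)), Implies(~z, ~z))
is always true.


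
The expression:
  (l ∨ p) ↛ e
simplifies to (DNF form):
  (l ∧ ¬e) ∨ (p ∧ ¬e)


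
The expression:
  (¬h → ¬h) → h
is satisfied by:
  {h: True}


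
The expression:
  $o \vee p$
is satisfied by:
  {o: True, p: True}
  {o: True, p: False}
  {p: True, o: False}


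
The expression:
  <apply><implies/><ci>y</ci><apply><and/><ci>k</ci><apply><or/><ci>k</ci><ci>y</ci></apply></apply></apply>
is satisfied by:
  {k: True, y: False}
  {y: False, k: False}
  {y: True, k: True}


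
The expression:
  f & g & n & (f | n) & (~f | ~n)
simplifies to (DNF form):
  False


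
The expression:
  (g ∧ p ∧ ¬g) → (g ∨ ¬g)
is always true.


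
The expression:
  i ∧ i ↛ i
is never true.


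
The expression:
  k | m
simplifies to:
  k | m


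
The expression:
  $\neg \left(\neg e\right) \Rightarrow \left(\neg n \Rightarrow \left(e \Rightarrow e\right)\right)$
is always true.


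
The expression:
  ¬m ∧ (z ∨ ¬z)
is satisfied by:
  {m: False}


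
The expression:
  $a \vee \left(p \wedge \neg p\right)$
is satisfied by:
  {a: True}


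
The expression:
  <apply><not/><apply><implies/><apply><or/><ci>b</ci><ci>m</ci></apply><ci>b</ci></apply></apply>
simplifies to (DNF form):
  <apply><and/><ci>m</ci><apply><not/><ci>b</ci></apply></apply>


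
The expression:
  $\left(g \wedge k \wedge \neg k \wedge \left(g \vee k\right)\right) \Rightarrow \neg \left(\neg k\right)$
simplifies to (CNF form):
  $\text{True}$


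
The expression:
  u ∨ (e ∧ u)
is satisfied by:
  {u: True}


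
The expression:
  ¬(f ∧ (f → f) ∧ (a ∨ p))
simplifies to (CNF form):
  (¬a ∨ ¬f) ∧ (¬f ∨ ¬p)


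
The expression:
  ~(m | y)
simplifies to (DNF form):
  ~m & ~y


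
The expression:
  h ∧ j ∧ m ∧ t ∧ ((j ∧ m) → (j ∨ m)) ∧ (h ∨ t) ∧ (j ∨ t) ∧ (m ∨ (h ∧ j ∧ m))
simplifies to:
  h ∧ j ∧ m ∧ t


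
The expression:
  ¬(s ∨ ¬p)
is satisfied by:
  {p: True, s: False}


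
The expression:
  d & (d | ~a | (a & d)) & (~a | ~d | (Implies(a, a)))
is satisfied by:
  {d: True}


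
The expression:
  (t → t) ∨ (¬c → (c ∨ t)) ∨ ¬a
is always true.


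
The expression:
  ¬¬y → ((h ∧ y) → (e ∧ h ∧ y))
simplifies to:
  e ∨ ¬h ∨ ¬y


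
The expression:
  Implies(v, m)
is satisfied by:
  {m: True, v: False}
  {v: False, m: False}
  {v: True, m: True}


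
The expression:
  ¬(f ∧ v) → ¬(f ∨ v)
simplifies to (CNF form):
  (f ∨ ¬f) ∧ (f ∨ ¬v) ∧ (v ∨ ¬f) ∧ (v ∨ ¬v)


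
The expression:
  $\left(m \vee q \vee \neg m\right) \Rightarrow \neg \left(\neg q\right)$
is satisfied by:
  {q: True}


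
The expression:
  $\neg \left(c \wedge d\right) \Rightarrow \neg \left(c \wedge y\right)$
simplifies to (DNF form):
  $d \vee \neg c \vee \neg y$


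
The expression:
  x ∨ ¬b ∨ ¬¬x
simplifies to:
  x ∨ ¬b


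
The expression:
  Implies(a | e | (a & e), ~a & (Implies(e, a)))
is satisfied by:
  {e: False, a: False}


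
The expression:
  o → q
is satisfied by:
  {q: True, o: False}
  {o: False, q: False}
  {o: True, q: True}


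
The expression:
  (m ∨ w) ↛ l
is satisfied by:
  {m: True, w: True, l: False}
  {m: True, l: False, w: False}
  {w: True, l: False, m: False}


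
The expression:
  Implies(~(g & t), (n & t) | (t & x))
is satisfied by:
  {t: True, n: True, x: True, g: True}
  {t: True, n: True, x: True, g: False}
  {t: True, n: True, g: True, x: False}
  {t: True, n: True, g: False, x: False}
  {t: True, x: True, g: True, n: False}
  {t: True, x: True, g: False, n: False}
  {t: True, x: False, g: True, n: False}


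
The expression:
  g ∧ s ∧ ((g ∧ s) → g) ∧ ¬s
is never true.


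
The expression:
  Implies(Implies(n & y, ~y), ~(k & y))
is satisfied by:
  {n: True, k: False, y: False}
  {k: False, y: False, n: False}
  {n: True, y: True, k: False}
  {y: True, k: False, n: False}
  {n: True, k: True, y: False}
  {k: True, n: False, y: False}
  {n: True, y: True, k: True}


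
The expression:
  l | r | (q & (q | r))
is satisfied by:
  {r: True, q: True, l: True}
  {r: True, q: True, l: False}
  {r: True, l: True, q: False}
  {r: True, l: False, q: False}
  {q: True, l: True, r: False}
  {q: True, l: False, r: False}
  {l: True, q: False, r: False}


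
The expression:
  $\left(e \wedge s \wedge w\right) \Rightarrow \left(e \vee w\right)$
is always true.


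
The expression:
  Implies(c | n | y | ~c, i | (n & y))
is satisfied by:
  {i: True, y: True, n: True}
  {i: True, y: True, n: False}
  {i: True, n: True, y: False}
  {i: True, n: False, y: False}
  {y: True, n: True, i: False}


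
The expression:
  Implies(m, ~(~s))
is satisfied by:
  {s: True, m: False}
  {m: False, s: False}
  {m: True, s: True}


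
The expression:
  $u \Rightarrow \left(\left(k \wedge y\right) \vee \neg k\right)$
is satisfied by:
  {y: True, u: False, k: False}
  {u: False, k: False, y: False}
  {y: True, k: True, u: False}
  {k: True, u: False, y: False}
  {y: True, u: True, k: False}
  {u: True, y: False, k: False}
  {y: True, k: True, u: True}


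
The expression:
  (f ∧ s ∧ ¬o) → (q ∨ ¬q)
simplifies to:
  True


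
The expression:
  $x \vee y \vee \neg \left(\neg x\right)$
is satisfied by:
  {y: True, x: True}
  {y: True, x: False}
  {x: True, y: False}


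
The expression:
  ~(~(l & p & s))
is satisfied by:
  {p: True, s: True, l: True}


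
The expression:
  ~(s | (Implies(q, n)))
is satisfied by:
  {q: True, n: False, s: False}


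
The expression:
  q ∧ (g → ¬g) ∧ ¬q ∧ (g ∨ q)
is never true.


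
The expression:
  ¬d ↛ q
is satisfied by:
  {q: True, d: False}
  {d: False, q: False}
  {d: True, q: True}


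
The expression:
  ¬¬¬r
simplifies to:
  ¬r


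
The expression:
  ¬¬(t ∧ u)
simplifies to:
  t ∧ u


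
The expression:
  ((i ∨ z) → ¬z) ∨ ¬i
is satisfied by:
  {z: False, i: False}
  {i: True, z: False}
  {z: True, i: False}


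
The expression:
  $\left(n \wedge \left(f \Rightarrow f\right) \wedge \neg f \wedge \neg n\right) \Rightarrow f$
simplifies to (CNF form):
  $\text{True}$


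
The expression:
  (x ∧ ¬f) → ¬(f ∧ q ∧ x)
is always true.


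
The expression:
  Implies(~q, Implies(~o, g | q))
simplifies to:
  g | o | q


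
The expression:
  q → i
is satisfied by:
  {i: True, q: False}
  {q: False, i: False}
  {q: True, i: True}


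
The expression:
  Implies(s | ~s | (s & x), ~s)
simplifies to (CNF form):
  ~s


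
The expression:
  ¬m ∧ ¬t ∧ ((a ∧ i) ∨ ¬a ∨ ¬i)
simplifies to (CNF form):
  ¬m ∧ ¬t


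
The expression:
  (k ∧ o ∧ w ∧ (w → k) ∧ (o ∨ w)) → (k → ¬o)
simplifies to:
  ¬k ∨ ¬o ∨ ¬w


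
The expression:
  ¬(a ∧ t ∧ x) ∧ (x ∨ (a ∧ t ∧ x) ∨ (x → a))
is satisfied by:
  {x: False, t: False, a: False}
  {a: True, x: False, t: False}
  {t: True, x: False, a: False}
  {a: True, t: True, x: False}
  {x: True, a: False, t: False}
  {a: True, x: True, t: False}
  {t: True, x: True, a: False}


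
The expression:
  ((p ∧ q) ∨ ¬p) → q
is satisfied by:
  {q: True, p: True}
  {q: True, p: False}
  {p: True, q: False}


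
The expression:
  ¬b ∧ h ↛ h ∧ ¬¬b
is never true.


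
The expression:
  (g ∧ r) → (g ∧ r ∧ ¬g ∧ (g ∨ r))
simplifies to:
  ¬g ∨ ¬r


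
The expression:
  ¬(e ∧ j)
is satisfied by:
  {e: False, j: False}
  {j: True, e: False}
  {e: True, j: False}


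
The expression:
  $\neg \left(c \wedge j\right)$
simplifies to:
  $\neg c \vee \neg j$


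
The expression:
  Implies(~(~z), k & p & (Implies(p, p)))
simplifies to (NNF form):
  ~z | (k & p)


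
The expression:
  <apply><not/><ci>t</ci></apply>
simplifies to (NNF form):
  <apply><not/><ci>t</ci></apply>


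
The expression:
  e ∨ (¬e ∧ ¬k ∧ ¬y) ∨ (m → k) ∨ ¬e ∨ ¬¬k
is always true.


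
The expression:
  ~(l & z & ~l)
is always true.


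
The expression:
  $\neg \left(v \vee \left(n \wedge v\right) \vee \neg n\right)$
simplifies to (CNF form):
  $n \wedge \neg v$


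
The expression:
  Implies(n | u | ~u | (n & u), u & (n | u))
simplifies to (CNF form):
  u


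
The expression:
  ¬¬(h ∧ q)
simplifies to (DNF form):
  h ∧ q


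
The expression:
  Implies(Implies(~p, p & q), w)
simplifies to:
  w | ~p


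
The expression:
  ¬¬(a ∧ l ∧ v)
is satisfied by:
  {a: True, v: True, l: True}


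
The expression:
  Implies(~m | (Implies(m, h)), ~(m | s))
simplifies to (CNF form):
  (m | ~m) & (m | ~s) & (~h | ~m) & (~h | ~s)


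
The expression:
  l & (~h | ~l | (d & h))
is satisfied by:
  {d: True, l: True, h: False}
  {l: True, h: False, d: False}
  {d: True, h: True, l: True}


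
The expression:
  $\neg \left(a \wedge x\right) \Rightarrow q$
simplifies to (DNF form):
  $q \vee \left(a \wedge x\right)$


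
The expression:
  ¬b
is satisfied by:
  {b: False}


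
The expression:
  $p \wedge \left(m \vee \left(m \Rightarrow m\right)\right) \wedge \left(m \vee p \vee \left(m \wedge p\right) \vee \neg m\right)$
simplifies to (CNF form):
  $p$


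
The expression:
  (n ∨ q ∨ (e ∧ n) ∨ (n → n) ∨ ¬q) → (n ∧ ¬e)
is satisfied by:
  {n: True, e: False}


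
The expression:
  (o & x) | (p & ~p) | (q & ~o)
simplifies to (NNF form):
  (o & x) | (q & ~o)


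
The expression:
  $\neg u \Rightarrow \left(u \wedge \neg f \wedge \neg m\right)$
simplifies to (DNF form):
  $u$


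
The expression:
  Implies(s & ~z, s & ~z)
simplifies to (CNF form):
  True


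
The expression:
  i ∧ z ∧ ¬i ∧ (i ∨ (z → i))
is never true.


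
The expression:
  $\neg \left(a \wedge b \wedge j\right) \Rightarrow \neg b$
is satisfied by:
  {j: True, a: True, b: False}
  {j: True, a: False, b: False}
  {a: True, j: False, b: False}
  {j: False, a: False, b: False}
  {b: True, j: True, a: True}


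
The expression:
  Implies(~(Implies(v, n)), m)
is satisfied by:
  {n: True, m: True, v: False}
  {n: True, v: False, m: False}
  {m: True, v: False, n: False}
  {m: False, v: False, n: False}
  {n: True, m: True, v: True}
  {n: True, v: True, m: False}
  {m: True, v: True, n: False}


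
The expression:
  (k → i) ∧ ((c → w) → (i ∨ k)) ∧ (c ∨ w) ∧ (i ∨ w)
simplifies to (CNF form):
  i ∧ (c ∨ w)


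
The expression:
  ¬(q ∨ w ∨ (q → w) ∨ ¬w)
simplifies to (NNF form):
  False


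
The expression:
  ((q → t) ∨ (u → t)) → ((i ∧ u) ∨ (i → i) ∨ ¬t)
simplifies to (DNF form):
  True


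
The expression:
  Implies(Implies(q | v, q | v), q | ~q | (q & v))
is always true.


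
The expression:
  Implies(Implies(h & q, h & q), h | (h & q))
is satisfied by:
  {h: True}


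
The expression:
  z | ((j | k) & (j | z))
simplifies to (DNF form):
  j | z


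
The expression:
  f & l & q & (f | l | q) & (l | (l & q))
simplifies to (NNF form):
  f & l & q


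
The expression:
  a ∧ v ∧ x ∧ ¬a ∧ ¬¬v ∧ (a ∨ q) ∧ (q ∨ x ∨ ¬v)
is never true.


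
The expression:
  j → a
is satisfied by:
  {a: True, j: False}
  {j: False, a: False}
  {j: True, a: True}


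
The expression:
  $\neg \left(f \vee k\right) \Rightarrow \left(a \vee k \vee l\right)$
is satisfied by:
  {a: True, k: True, l: True, f: True}
  {a: True, k: True, l: True, f: False}
  {a: True, k: True, f: True, l: False}
  {a: True, k: True, f: False, l: False}
  {a: True, l: True, f: True, k: False}
  {a: True, l: True, f: False, k: False}
  {a: True, l: False, f: True, k: False}
  {a: True, l: False, f: False, k: False}
  {k: True, l: True, f: True, a: False}
  {k: True, l: True, f: False, a: False}
  {k: True, f: True, l: False, a: False}
  {k: True, f: False, l: False, a: False}
  {l: True, f: True, k: False, a: False}
  {l: True, k: False, f: False, a: False}
  {f: True, k: False, l: False, a: False}


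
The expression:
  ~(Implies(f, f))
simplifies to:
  False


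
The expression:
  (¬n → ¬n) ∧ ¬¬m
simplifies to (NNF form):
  m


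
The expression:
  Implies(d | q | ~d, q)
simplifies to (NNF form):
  q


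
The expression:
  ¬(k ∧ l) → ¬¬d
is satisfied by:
  {d: True, l: True, k: True}
  {d: True, l: True, k: False}
  {d: True, k: True, l: False}
  {d: True, k: False, l: False}
  {l: True, k: True, d: False}


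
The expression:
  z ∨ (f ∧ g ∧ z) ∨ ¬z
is always true.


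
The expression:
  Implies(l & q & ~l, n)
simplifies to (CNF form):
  True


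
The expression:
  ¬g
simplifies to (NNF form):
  ¬g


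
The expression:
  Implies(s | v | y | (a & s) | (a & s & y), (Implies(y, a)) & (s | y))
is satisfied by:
  {a: True, s: True, v: False, y: False}
  {a: True, v: False, s: False, y: False}
  {s: True, a: False, v: False, y: False}
  {a: False, v: False, s: False, y: False}
  {a: True, s: True, v: True, y: False}
  {s: True, v: True, a: False, y: False}
  {y: True, s: True, a: True, v: False}
  {y: True, a: True, v: False, s: False}
  {y: True, s: True, a: True, v: True}
  {y: True, a: True, v: True, s: False}


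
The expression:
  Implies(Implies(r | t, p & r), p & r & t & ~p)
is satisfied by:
  {t: True, p: False, r: False}
  {r: True, t: True, p: False}
  {r: True, p: False, t: False}
  {t: True, p: True, r: False}


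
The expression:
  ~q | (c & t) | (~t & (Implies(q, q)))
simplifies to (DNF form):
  c | ~q | ~t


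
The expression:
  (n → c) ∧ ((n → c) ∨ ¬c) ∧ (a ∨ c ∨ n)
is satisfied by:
  {a: True, c: True, n: False}
  {c: True, n: False, a: False}
  {a: True, c: True, n: True}
  {c: True, n: True, a: False}
  {a: True, n: False, c: False}


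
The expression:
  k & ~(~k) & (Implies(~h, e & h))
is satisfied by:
  {h: True, k: True}


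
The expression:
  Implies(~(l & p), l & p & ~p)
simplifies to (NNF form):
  l & p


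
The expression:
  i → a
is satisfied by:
  {a: True, i: False}
  {i: False, a: False}
  {i: True, a: True}


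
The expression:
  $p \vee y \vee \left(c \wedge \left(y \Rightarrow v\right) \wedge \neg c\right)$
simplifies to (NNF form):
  $p \vee y$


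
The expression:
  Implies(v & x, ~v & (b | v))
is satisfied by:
  {v: False, x: False}
  {x: True, v: False}
  {v: True, x: False}


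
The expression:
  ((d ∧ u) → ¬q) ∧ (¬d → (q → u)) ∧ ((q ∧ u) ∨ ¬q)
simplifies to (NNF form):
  (u ∧ ¬d) ∨ ¬q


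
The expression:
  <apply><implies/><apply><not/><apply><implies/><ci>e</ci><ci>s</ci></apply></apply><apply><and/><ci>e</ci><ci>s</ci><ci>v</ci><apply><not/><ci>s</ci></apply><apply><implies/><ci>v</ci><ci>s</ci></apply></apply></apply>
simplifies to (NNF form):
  <apply><or/><ci>s</ci><apply><not/><ci>e</ci></apply></apply>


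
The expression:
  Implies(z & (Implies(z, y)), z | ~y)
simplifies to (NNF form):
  True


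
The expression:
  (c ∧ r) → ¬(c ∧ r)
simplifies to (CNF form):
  ¬c ∨ ¬r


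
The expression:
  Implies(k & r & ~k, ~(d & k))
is always true.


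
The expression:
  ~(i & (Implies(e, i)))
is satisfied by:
  {i: False}


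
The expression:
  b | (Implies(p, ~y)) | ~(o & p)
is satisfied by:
  {b: True, p: False, o: False, y: False}
  {b: False, p: False, o: False, y: False}
  {b: True, y: True, p: False, o: False}
  {y: True, b: False, p: False, o: False}
  {b: True, o: True, y: False, p: False}
  {o: True, y: False, p: False, b: False}
  {b: True, y: True, o: True, p: False}
  {y: True, o: True, b: False, p: False}
  {b: True, p: True, y: False, o: False}
  {p: True, y: False, o: False, b: False}
  {b: True, y: True, p: True, o: False}
  {y: True, p: True, b: False, o: False}
  {b: True, o: True, p: True, y: False}
  {o: True, p: True, y: False, b: False}
  {b: True, y: True, o: True, p: True}


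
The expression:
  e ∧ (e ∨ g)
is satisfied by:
  {e: True}


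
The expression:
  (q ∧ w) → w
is always true.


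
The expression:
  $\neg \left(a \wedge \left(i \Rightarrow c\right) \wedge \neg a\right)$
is always true.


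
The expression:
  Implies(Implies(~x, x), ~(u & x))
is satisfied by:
  {u: False, x: False}
  {x: True, u: False}
  {u: True, x: False}


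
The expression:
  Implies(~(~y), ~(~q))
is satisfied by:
  {q: True, y: False}
  {y: False, q: False}
  {y: True, q: True}


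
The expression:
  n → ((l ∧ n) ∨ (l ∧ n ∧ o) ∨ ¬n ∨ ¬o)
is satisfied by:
  {l: True, o: False, n: False}
  {o: False, n: False, l: False}
  {n: True, l: True, o: False}
  {n: True, o: False, l: False}
  {l: True, o: True, n: False}
  {o: True, l: False, n: False}
  {n: True, o: True, l: True}


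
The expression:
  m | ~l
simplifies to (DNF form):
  m | ~l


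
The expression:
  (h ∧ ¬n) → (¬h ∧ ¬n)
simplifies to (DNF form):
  n ∨ ¬h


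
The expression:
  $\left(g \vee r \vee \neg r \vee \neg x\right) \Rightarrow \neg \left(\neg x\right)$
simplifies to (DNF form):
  $x$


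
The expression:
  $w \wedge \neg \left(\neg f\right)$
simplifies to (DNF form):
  $f \wedge w$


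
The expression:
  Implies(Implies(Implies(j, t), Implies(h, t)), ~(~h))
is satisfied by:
  {h: True}


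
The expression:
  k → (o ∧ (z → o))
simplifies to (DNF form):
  o ∨ ¬k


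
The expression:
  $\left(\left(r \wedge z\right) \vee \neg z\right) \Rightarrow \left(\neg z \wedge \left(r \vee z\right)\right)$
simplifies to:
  $\left(r \wedge \neg z\right) \vee \left(z \wedge \neg r\right)$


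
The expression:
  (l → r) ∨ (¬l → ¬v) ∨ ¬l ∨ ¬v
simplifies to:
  True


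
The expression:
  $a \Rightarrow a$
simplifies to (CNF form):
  $\text{True}$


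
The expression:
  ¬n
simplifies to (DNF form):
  ¬n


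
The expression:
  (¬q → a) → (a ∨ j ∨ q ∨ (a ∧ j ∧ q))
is always true.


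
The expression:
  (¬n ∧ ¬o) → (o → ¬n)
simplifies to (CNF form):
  True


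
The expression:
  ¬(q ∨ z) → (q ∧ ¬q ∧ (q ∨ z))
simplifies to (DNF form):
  q ∨ z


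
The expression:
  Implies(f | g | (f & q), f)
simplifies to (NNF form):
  f | ~g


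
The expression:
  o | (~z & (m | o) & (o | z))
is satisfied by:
  {o: True}


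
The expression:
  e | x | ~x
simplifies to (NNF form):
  True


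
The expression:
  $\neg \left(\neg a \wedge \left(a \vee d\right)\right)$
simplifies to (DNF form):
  $a \vee \neg d$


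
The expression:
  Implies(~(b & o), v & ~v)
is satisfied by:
  {b: True, o: True}


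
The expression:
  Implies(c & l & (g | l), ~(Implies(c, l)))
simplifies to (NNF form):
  ~c | ~l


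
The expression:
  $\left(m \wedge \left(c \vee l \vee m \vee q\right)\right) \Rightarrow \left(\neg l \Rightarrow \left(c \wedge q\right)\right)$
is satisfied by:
  {c: True, l: True, q: True, m: False}
  {c: True, l: True, q: False, m: False}
  {l: True, q: True, m: False, c: False}
  {l: True, q: False, m: False, c: False}
  {c: True, q: True, m: False, l: False}
  {c: True, q: False, m: False, l: False}
  {q: True, c: False, m: False, l: False}
  {q: False, c: False, m: False, l: False}
  {c: True, l: True, m: True, q: True}
  {c: True, l: True, m: True, q: False}
  {l: True, m: True, q: True, c: False}
  {l: True, m: True, q: False, c: False}
  {c: True, m: True, q: True, l: False}


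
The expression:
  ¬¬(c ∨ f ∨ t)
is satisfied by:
  {t: True, c: True, f: True}
  {t: True, c: True, f: False}
  {t: True, f: True, c: False}
  {t: True, f: False, c: False}
  {c: True, f: True, t: False}
  {c: True, f: False, t: False}
  {f: True, c: False, t: False}


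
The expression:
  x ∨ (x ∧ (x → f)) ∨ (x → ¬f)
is always true.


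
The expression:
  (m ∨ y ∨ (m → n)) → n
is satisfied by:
  {n: True}


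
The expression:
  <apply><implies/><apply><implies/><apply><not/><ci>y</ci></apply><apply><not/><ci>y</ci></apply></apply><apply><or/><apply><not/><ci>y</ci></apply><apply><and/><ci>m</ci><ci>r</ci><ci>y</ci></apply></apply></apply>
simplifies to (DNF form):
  <apply><or/><apply><not/><ci>y</ci></apply><apply><and/><ci>m</ci><ci>r</ci></apply></apply>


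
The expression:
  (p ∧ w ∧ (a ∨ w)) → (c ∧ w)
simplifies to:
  c ∨ ¬p ∨ ¬w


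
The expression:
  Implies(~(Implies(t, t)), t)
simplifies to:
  True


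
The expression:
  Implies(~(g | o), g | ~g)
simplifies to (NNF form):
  True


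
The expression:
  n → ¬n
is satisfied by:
  {n: False}


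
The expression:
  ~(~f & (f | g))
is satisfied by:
  {f: True, g: False}
  {g: False, f: False}
  {g: True, f: True}


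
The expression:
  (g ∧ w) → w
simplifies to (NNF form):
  True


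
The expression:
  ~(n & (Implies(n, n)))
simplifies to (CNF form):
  ~n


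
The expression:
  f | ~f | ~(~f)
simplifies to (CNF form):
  True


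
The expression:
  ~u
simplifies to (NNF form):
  ~u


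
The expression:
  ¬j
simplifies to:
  ¬j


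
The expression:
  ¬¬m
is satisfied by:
  {m: True}


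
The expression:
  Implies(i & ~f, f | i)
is always true.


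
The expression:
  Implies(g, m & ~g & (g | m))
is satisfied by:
  {g: False}


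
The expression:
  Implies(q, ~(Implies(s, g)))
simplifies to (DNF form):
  ~q | (s & ~g)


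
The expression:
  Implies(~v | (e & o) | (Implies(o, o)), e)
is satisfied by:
  {e: True}


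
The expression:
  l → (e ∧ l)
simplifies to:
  e ∨ ¬l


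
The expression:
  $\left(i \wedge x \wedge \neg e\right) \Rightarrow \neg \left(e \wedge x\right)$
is always true.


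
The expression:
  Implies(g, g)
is always true.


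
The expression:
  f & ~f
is never true.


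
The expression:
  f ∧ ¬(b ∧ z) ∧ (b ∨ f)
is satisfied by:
  {f: True, z: False, b: False}
  {b: True, f: True, z: False}
  {z: True, f: True, b: False}


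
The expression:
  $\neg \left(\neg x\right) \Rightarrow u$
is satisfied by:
  {u: True, x: False}
  {x: False, u: False}
  {x: True, u: True}


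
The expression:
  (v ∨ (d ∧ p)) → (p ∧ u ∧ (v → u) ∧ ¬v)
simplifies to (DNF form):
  (u ∧ ¬v) ∨ (¬d ∧ ¬v) ∨ (¬p ∧ ¬v)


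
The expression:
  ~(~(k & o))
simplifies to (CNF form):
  k & o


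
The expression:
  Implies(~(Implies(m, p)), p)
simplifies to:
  p | ~m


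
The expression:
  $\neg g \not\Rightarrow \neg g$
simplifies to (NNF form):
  $\text{False}$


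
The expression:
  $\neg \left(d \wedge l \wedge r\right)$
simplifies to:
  $\neg d \vee \neg l \vee \neg r$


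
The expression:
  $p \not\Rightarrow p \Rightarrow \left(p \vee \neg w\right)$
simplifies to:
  $\text{True}$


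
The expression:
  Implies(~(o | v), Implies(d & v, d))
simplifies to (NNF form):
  True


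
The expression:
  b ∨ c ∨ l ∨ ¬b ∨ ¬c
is always true.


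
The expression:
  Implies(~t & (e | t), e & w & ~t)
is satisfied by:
  {w: True, t: True, e: False}
  {w: True, e: False, t: False}
  {t: True, e: False, w: False}
  {t: False, e: False, w: False}
  {w: True, t: True, e: True}
  {w: True, e: True, t: False}
  {t: True, e: True, w: False}


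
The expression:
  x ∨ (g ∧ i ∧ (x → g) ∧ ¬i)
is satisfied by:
  {x: True}


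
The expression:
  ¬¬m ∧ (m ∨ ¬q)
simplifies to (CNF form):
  m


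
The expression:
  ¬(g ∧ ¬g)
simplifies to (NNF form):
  True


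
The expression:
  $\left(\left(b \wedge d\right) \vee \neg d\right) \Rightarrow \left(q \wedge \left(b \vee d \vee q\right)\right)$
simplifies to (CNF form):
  $\left(d \vee q\right) \wedge \left(q \vee \neg b\right)$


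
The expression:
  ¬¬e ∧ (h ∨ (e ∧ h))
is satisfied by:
  {h: True, e: True}


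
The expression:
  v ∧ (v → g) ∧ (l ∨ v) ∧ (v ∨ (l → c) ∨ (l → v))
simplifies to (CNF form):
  g ∧ v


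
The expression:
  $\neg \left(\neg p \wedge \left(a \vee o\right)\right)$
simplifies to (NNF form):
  $p \vee \left(\neg a \wedge \neg o\right)$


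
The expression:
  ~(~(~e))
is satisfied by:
  {e: False}


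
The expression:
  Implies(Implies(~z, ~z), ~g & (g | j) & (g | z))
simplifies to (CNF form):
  j & z & ~g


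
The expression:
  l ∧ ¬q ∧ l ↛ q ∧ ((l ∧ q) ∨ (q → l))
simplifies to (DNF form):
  l ∧ ¬q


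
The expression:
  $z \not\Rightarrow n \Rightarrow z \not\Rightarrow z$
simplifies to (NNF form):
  $n \vee \neg z$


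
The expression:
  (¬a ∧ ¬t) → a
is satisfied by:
  {a: True, t: True}
  {a: True, t: False}
  {t: True, a: False}


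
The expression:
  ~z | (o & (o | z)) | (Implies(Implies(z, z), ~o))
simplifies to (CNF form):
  True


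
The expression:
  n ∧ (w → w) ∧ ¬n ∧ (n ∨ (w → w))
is never true.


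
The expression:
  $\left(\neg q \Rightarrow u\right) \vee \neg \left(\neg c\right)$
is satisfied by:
  {q: True, c: True, u: True}
  {q: True, c: True, u: False}
  {q: True, u: True, c: False}
  {q: True, u: False, c: False}
  {c: True, u: True, q: False}
  {c: True, u: False, q: False}
  {u: True, c: False, q: False}


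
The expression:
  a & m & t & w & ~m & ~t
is never true.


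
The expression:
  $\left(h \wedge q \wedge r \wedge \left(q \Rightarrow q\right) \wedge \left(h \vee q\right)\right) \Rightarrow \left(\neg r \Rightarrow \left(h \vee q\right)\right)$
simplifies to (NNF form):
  $\text{True}$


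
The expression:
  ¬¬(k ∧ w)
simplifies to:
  k ∧ w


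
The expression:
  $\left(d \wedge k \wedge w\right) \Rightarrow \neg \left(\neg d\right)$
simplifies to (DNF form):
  $\text{True}$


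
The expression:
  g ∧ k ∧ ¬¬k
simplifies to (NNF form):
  g ∧ k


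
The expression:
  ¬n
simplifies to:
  ¬n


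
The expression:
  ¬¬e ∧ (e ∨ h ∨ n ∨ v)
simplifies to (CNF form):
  e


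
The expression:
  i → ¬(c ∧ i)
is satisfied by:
  {c: False, i: False}
  {i: True, c: False}
  {c: True, i: False}


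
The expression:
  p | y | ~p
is always true.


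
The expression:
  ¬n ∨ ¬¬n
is always true.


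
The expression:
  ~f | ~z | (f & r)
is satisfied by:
  {r: True, z: False, f: False}
  {z: False, f: False, r: False}
  {f: True, r: True, z: False}
  {f: True, z: False, r: False}
  {r: True, z: True, f: False}
  {z: True, r: False, f: False}
  {f: True, z: True, r: True}


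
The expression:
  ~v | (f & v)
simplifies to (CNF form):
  f | ~v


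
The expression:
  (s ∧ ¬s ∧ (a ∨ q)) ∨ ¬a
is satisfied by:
  {a: False}


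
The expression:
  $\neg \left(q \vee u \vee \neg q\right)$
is never true.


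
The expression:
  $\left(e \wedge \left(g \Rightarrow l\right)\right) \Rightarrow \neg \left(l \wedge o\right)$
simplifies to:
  $\neg e \vee \neg l \vee \neg o$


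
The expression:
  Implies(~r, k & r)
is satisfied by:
  {r: True}


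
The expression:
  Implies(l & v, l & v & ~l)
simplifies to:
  ~l | ~v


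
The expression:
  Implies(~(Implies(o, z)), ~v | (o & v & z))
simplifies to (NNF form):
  z | ~o | ~v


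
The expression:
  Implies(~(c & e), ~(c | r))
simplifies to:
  (c & e) | (~c & ~r)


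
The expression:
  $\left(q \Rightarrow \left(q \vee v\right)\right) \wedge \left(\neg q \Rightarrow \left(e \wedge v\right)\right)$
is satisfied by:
  {q: True, v: True, e: True}
  {q: True, v: True, e: False}
  {q: True, e: True, v: False}
  {q: True, e: False, v: False}
  {v: True, e: True, q: False}


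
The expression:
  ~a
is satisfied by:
  {a: False}


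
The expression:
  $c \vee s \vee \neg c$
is always true.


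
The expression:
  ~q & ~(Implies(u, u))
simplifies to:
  False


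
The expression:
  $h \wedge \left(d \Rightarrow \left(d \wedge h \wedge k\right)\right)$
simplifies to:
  $h \wedge \left(k \vee \neg d\right)$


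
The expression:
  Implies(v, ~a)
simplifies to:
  ~a | ~v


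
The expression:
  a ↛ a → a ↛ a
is always true.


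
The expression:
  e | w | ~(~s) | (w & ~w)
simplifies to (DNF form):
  e | s | w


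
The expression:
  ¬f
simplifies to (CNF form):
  ¬f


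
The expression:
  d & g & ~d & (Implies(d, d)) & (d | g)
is never true.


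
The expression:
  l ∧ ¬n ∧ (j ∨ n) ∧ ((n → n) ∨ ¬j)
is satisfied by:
  {j: True, l: True, n: False}


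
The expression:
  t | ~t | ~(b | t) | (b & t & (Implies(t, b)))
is always true.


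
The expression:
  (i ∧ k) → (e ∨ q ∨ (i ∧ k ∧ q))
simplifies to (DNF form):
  e ∨ q ∨ ¬i ∨ ¬k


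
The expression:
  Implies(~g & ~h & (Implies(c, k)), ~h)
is always true.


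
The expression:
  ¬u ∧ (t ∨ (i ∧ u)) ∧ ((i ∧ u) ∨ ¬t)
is never true.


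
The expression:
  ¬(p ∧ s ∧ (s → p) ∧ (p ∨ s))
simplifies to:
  ¬p ∨ ¬s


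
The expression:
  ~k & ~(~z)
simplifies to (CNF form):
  z & ~k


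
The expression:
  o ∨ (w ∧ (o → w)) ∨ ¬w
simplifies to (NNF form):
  True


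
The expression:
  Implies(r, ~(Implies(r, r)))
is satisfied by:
  {r: False}


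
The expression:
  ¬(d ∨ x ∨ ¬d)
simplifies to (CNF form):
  False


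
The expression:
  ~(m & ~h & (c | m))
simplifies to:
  h | ~m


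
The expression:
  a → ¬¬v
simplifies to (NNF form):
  v ∨ ¬a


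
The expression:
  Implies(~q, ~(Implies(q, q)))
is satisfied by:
  {q: True}


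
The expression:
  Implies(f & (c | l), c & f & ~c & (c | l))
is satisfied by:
  {l: False, f: False, c: False}
  {c: True, l: False, f: False}
  {l: True, c: False, f: False}
  {c: True, l: True, f: False}
  {f: True, c: False, l: False}


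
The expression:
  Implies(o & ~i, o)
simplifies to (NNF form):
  True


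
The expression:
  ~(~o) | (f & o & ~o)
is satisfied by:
  {o: True}


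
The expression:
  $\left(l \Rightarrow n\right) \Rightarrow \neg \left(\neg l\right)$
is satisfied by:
  {l: True}


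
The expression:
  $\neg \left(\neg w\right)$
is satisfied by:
  {w: True}


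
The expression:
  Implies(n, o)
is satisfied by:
  {o: True, n: False}
  {n: False, o: False}
  {n: True, o: True}


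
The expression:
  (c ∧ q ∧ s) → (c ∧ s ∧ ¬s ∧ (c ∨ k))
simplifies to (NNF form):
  ¬c ∨ ¬q ∨ ¬s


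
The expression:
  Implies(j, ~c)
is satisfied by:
  {c: False, j: False}
  {j: True, c: False}
  {c: True, j: False}


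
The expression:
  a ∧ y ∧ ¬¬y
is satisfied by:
  {a: True, y: True}


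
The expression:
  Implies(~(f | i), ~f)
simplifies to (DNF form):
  True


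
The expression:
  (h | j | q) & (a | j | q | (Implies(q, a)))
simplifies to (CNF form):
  h | j | q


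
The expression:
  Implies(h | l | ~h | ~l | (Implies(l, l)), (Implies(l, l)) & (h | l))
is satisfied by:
  {l: True, h: True}
  {l: True, h: False}
  {h: True, l: False}


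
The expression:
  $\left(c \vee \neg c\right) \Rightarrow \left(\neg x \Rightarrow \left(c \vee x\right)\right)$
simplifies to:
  $c \vee x$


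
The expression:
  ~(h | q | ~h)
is never true.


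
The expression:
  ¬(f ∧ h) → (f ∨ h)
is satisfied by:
  {h: True, f: True}
  {h: True, f: False}
  {f: True, h: False}


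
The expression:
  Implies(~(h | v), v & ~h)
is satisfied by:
  {v: True, h: True}
  {v: True, h: False}
  {h: True, v: False}


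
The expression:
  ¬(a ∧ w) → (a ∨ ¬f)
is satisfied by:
  {a: True, f: False}
  {f: False, a: False}
  {f: True, a: True}
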